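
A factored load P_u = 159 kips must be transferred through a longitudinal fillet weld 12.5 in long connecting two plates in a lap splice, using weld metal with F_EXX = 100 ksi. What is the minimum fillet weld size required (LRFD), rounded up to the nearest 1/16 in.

w = 7/16 in

Total weld length L = 12.5 in.
Required throat t_e = P_u / (φ × 0.6 F_EXX × L) = 159 / (0.75 × 0.6 × 100 × 12.5) = 0.2827 in.
Required leg w = t_e / 0.707 = 0.3998 in → use 7/16 in.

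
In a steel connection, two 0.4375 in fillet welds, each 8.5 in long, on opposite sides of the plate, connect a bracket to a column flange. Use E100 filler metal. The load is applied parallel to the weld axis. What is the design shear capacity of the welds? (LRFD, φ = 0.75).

φR_n ≈ 237 kips

E100XX → F_EXX = 100 ksi.
Effective throat t_e = 0.707 × 0.4375 = 0.3093 in.
Total length L = 17 in; A_we = 0.3093 × 17 = 5.258 in².
F_nw = 0.6 F_EXX = 0.6 × 100 = 60 ksi.
φR_n = 0.75 × 60 × 5.258 = 236.6 kips.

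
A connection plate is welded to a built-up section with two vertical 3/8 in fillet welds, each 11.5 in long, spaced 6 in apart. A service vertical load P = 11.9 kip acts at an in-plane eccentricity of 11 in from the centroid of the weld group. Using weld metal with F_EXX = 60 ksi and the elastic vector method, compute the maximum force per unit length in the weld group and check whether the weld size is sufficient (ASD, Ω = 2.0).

f_max ≈ 2.13 kip/in; adequate

Total weld length L_w = 23 in. Treat welds as unit-width lines.
Polar moment about centroid: J = 2[d³/12 + d(b/2)²] = 2[11.5³/12 + 11.5×3²] = 460.5 in³.
Direct shear f_v = P/L_w = 11.9 / 23 = 0.5174 kip/in (vertical).
Torsion M = P·e = 11.9 × 11 = 130.9 kip·in.
Critical point at (x, y) = (3, 5.75) from centroid. f_tx = M·y/J = 1.635 kip/in; f_ty = M·x/J = 0.8528 kip/in.
Resultant f_max = √[f_tx² + (f_v + f_ty)²] = √[1.635² + (0.5174 + 0.8528)²] = 2.133 kip/in.
Capacity per unit length: r_n/Ω = (1/2.0) × 0.6 × 60 × (0.707 × 0.375) = 4.772 kip/in.
2.133 ≤ 4.772 → adequate.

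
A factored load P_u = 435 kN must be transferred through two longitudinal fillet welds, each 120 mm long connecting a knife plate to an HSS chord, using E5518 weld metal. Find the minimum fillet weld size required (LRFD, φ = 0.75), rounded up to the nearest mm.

w = 11 mm

E55XX → F_EXX = 550 MPa.
Total weld length L = 240 mm.
Required throat t_e = P_u / (φ × 0.6 F_EXX × L) = 435 / (0.75 × 0.6 × 550 × 240 × 10⁻³) = 7.323 mm.
Required leg w = t_e / 0.707 = 10.36 mm → use 11 mm.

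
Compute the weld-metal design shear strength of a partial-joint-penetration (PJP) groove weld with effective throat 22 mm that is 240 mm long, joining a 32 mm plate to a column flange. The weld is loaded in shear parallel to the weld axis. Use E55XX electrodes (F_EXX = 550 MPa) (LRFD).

Effective throat (given) t_e = 22 mm.
A_we = 22 × 240 = 5280 mm².
F_nw = 0.6 F_EXX = 330 MPa.
φR_n = 0.75 × 330 × 5280 × 10⁻³ = 1307 kN.

φR_n ≈ 1310 kN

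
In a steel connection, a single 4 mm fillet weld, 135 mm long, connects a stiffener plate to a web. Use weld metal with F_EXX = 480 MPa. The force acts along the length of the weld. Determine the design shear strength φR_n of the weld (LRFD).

Effective throat t_e = 0.707 × 4 = 2.828 mm.
Total length L = 135 mm; A_we = 2.828 × 135 = 381.8 mm².
F_nw = 0.6 F_EXX = 0.6 × 480 = 288 MPa.
φR_n = 0.75 × 288 × 381.8 × 10⁻³ = 82.46 kN.

φR_n ≈ 82.5 kN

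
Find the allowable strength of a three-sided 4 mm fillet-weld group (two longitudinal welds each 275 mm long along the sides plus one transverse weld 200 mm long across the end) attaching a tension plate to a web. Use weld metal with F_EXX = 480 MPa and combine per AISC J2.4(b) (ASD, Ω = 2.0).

t_e = 0.707 × 4 = 2.828 mm.
R_nwl = 0.6 × 480 × 2.828 × 550 × 10⁻³ = 448 kN (longitudinal, 2 welds).
R_nwt = 0.6 × 480 × 2.828 × 200 × 10⁻³ = 162.9 kN (transverse, base value).
(i) R_nwl + R_nwt = 610.8 kN; (ii) 0.85 R_nwl + 1.5 R_nwt = 625.1 kN.
R_n = max = 625.1 kN [governs: (ii)]; R_n/Ω = 312.6 kN.

R_n/Ω ≈ 313 kN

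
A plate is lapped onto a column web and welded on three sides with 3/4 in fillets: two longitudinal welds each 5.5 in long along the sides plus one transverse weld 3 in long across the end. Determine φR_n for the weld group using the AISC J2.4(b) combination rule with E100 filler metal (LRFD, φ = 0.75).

φR_n ≈ 334 kip

E100XX → F_EXX = 100 ksi.
t_e = 0.707 × 0.75 = 0.5302 in.
R_nwl = 0.6 × 100 × 0.5302 × 11 = 350 kip (longitudinal, 2 welds).
R_nwt = 0.6 × 100 × 0.5302 × 3 = 95.45 kip (transverse, base value).
(i) R_nwl + R_nwt = 445.4 kip; (ii) 0.85 R_nwl + 1.5 R_nwt = 440.6 kip.
R_n = max = 445.4 kip [governs: (i)]; φR_n = 334.1 kip.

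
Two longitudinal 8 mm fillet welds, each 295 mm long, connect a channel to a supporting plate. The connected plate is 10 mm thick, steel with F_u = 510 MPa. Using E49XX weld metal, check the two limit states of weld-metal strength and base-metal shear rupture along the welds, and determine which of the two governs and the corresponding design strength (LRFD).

φR_n ≈ 736 kN (weld metal governs)

E49XX → F_EXX = 490 MPa.
t_e = 0.707 × 8 = 5.656 mm; L = 590 mm.
Weld metal: φR_n = 0.75 × 0.6 × 490 × 5.656 × 590 × 10⁻³ = 735.8 kN.
Base metal (shear rupture): φR_n = 0.75 × 0.6 × 510 × 10 × 590 × 10⁻³ = 1354 kN.
Governing: weld metal.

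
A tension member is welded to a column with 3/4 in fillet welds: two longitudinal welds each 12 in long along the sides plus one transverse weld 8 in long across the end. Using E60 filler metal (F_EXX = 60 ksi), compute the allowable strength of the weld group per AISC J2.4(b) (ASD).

t_e = 0.707 × 0.75 = 0.5302 in.
R_nwl = 0.6 × 60 × 0.5302 × 24 = 458.1 kip (longitudinal, 2 welds).
R_nwt = 0.6 × 60 × 0.5302 × 8 = 152.7 kip (transverse, base value).
(i) R_nwl + R_nwt = 610.8 kip; (ii) 0.85 R_nwl + 1.5 R_nwt = 618.5 kip.
R_n = max = 618.5 kip [governs: (ii)]; R_n/Ω = 309.2 kip.

R_n/Ω ≈ 309 kip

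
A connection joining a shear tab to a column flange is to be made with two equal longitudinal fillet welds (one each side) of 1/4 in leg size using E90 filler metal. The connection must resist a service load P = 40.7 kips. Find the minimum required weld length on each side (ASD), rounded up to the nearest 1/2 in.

L = 4.5 in on each side

E90XX → F_EXX = 90 ksi.
Throat t_e = 0.707 × 0.25 = 0.1767 in.
r_n/Ω = (0.6 × 90 × 0.1767) / 2.0 = 4.772 kip/in.
L_req = P / (r_n/Ω) = 40.7 / 4.772 = 8.528 in total.
Per side: 8.528 / 2 = 4.264 in.
Round up → use L = 4.5 in on each side.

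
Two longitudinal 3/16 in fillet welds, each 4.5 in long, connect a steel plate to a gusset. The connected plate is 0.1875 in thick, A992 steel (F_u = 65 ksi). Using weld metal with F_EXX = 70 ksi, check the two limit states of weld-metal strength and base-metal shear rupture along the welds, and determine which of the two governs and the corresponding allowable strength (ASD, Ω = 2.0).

R_n/Ω ≈ 25.1 kips (weld metal governs)

t_e = 0.707 × 0.1875 = 0.1326 in; L = 9 in.
Weld metal: R_n/Ω = (1/2.0) × 0.6 × 70 × 0.1326 × 9 = 25.05 kips.
Base metal (shear rupture): R_n/Ω = (1/2.0) × 0.6 × 65 × 0.1875 × 9 = 32.91 kips.
Governing: weld metal.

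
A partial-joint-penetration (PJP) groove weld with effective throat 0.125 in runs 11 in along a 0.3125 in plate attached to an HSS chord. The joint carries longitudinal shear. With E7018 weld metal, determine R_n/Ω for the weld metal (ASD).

E70XX → F_EXX = 70 ksi.
Effective throat (given) t_e = 0.125 in.
A_we = 0.125 × 11 = 1.375 in².
F_nw = 0.6 F_EXX = 42 ksi.
R_n/Ω = (42 × 1.375) / 2.0 = 28.88 kips.

R_n/Ω ≈ 28.9 kips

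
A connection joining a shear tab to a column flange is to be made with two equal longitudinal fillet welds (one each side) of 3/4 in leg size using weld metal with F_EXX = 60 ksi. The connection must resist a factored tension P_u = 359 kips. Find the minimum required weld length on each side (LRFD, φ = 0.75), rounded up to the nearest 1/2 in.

Throat t_e = 0.707 × 0.75 = 0.5302 in.
φr_n = 0.75 × 0.6 × 60 × 0.5302 = 14.32 kips/in.
L_req = P_u / φr_n = 359 / 14.32 = 25.08 in total.
Per side: 25.08 / 2 = 12.54 in.
Round up → use L = 13 in on each side.

L = 13 in on each side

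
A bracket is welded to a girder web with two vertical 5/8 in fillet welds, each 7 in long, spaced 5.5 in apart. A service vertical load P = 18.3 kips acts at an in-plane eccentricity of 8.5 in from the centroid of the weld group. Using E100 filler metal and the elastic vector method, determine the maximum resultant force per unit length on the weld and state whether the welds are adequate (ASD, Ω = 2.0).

f_max ≈ 5.16 kip/in; adequate

E100XX → F_EXX = 100 ksi.
Total weld length L_w = 14 in. Treat welds as unit-width lines.
Polar moment about centroid: J = 2[d³/12 + d(b/2)²] = 2[7³/12 + 7×2.75²] = 163 in³.
Direct shear f_v = P/L_w = 18.3 / 14 = 1.307 kip/in (vertical).
Torsion M = P·e = 18.3 × 8.5 = 155.55 kip·in.
Critical point at (x, y) = (2.75, 3.5) from centroid. f_tx = M·y/J = 3.339 kip/in; f_ty = M·x/J = 2.624 kip/in.
Resultant f_max = √[f_tx² + (f_v + f_ty)²] = √[3.339² + (1.307 + 2.624)²] = 5.158 kip/in.
Capacity per unit length: r_n/Ω = (1/2.0) × 0.6 × 100 × (0.707 × 0.625) = 13.26 kip/in.
5.158 ≤ 13.26 → adequate.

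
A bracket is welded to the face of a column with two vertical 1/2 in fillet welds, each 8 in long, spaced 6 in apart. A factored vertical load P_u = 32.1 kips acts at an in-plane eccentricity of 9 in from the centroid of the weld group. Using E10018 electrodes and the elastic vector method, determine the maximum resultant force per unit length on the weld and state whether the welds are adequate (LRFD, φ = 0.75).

f_max ≈ 7.67 kip/in; adequate

E100XX → F_EXX = 100 ksi.
Total weld length L_w = 16 in. Treat welds as unit-width lines.
Polar moment about centroid: J = 2[d³/12 + d(b/2)²] = 2[8³/12 + 8×3²] = 229.3 in³.
Direct shear f_v = P/L_w = 32.1 / 16 = 2.006 kip/in (vertical).
Torsion M = P·e = 32.1 × 9 = 288.9 kip·in.
Critical point at (x, y) = (3, 4) from centroid. f_tx = M·y/J = 5.039 kip/in; f_ty = M·x/J = 3.779 kip/in.
Resultant f_max = √[f_tx² + (f_v + f_ty)²] = √[5.039² + (2.006 + 3.779)²] = 7.672 kip/in.
Capacity per unit length: φr_n = 0.75 × 0.6 × 100 × (0.707 × 0.5) = 15.91 kip/in.
7.672 ≤ 15.91 → adequate.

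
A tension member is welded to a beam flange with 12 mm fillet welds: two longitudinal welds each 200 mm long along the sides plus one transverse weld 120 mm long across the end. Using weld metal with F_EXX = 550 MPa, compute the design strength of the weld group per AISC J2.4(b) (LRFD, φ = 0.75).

t_e = 0.707 × 12 = 8.484 mm.
R_nwl = 0.6 × 550 × 8.484 × 400 × 10⁻³ = 1120 kN (longitudinal, 2 welds).
R_nwt = 0.6 × 550 × 8.484 × 120 × 10⁻³ = 336 kN (transverse, base value).
(i) R_nwl + R_nwt = 1456 kN; (ii) 0.85 R_nwl + 1.5 R_nwt = 1456 kN.
R_n = max = 1456 kN [governs: (i)]; φR_n = 1092 kN.

φR_n ≈ 1090 kN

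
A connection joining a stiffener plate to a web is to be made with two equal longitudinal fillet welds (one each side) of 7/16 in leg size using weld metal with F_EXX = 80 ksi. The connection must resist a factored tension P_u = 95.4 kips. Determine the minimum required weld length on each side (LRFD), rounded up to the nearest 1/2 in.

L = 4.5 in on each side

Throat t_e = 0.707 × 0.4375 = 0.3093 in.
φr_n = 0.75 × 0.6 × 80 × 0.3093 = 11.14 kips/in.
L_req = P_u / φr_n = 95.4 / 11.14 = 8.567 in total.
Per side: 8.567 / 2 = 4.284 in.
Round up → use L = 4.5 in on each side.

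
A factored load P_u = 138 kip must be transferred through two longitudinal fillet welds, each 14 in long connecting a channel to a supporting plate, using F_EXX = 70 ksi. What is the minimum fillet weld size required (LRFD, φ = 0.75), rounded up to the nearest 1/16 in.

w = 1/4 in

Total weld length L = 28 in.
Required throat t_e = P_u / (φ × 0.6 F_EXX × L) = 138 / (0.75 × 0.6 × 70 × 28) = 0.1565 in.
Required leg w = t_e / 0.707 = 0.2213 in → use 1/4 in.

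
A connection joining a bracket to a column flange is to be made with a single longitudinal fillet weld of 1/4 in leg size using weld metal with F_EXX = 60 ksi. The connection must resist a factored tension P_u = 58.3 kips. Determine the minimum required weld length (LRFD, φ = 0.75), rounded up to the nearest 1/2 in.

L = 12.5 in

Throat t_e = 0.707 × 0.25 = 0.1767 in.
φr_n = 0.75 × 0.6 × 60 × 0.1767 = 4.772 kips/in.
L_req = P_u / φr_n = 58.3 / 4.772 = 12.22 in total.
Round up → use L = 12.5 in.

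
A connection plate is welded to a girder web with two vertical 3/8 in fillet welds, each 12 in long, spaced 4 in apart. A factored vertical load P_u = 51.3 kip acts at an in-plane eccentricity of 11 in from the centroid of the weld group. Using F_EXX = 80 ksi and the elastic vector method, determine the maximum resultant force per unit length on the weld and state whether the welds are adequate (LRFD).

f_max ≈ 10.2 kip/in; NOT adequate

Total weld length L_w = 24 in. Treat welds as unit-width lines.
Polar moment about centroid: J = 2[d³/12 + d(b/2)²] = 2[12³/12 + 12×2²] = 384 in³.
Direct shear f_v = P/L_w = 51.3 / 24 = 2.137 kip/in (vertical).
Torsion M = P·e = 51.3 × 11 = 564.3 kip·in.
Critical point at (x, y) = (2, 6) from centroid. f_tx = M·y/J = 8.817 kip/in; f_ty = M·x/J = 2.939 kip/in.
Resultant f_max = √[f_tx² + (f_v + f_ty)²] = √[8.817² + (2.137 + 2.939)²] = 10.17 kip/in.
Capacity per unit length: φr_n = 0.75 × 0.6 × 80 × (0.707 × 0.375) = 9.544 kip/in.
10.17 > 9.544 → NOT adequate.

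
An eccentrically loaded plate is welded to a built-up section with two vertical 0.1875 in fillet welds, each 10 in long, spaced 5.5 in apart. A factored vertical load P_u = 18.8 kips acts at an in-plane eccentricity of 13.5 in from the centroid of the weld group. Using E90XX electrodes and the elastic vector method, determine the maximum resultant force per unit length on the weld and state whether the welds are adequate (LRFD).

f_max ≈ 5.08 kip/in; adequate

E90XX → F_EXX = 90 ksi.
Total weld length L_w = 20 in. Treat welds as unit-width lines.
Polar moment about centroid: J = 2[d³/12 + d(b/2)²] = 2[10³/12 + 10×2.75²] = 317.9 in³.
Direct shear f_v = P/L_w = 18.8 / 20 = 0.94 kip/in (vertical).
Torsion M = P·e = 18.8 × 13.5 = 253.8 kip·in.
Critical point at (x, y) = (2.75, 5) from centroid. f_tx = M·y/J = 3.992 kip/in; f_ty = M·x/J = 2.195 kip/in.
Resultant f_max = √[f_tx² + (f_v + f_ty)²] = √[3.992² + (0.94 + 2.195)²] = 5.076 kip/in.
Capacity per unit length: φr_n = 0.75 × 0.6 × 90 × (0.707 × 0.1875) = 5.369 kip/in.
5.076 ≤ 5.369 → adequate.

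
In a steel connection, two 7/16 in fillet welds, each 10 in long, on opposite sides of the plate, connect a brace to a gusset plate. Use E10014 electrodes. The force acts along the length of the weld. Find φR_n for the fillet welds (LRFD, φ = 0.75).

E100XX → F_EXX = 100 ksi.
Effective throat t_e = 0.707 × 0.4375 = 0.3093 in.
Total length L = 20 in; A_we = 0.3093 × 20 = 6.186 in².
F_nw = 0.6 F_EXX = 0.6 × 100 = 60 ksi.
φR_n = 0.75 × 60 × 6.186 = 278.4 kip.

φR_n ≈ 278 kip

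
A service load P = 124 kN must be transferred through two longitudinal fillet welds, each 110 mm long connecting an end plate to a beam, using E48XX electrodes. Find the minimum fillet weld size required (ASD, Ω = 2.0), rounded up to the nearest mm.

E48XX → F_EXX = 480 MPa.
Total weld length L = 220 mm.
Required throat t_e = P × Ω / (0.6 F_EXX × L) = 124 × 2.0 / (0.6 × 480 × 220 × 10⁻³) = 3.914 mm.
Required leg w = t_e / 0.707 = 5.536 mm → use 6 mm.

w = 6 mm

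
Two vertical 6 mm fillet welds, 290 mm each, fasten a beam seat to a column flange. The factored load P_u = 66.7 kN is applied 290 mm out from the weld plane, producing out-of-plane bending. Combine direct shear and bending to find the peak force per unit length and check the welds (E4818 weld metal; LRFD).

f_max ≈ 700 N/mm; adequate

E48XX → F_EXX = 480 MPa.
L_w = 2 × 290 = 580 mm; section modulus (unit throat) S = 2 × L²/6 = 28030 mm².
Direct shear f_v = P/L_w = 66.7×10³/580 = 115 N/mm.
Moment M = P × e = 66.7×10³ × 290 = 19343000 N·mm; bending f_b = M/S = 690 N/mm.
f_max = √(f_v² + f_b²) = √(115² + 690²) = 699.5 N/mm.
φr_n = 0.75 × 0.6 × 480 × (0.707 × 6) = 916.3 N/mm → adequate.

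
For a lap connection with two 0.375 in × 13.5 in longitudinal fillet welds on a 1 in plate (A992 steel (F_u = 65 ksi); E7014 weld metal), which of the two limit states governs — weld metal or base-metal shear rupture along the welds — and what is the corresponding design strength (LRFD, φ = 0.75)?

E70XX → F_EXX = 70 ksi.
t_e = 0.707 × 0.375 = 0.2651 in; L = 27 in.
Weld metal: φR_n = 0.75 × 0.6 × 70 × 0.2651 × 27 = 225.5 kip.
Base metal (shear rupture): φR_n = 0.75 × 0.6 × 65 × 1 × 27 = 789.8 kip.
Governing: weld metal.

φR_n ≈ 225 kip (weld metal governs)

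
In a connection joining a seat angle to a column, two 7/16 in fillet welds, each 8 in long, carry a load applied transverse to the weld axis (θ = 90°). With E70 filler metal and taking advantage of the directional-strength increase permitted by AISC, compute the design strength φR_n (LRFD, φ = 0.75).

E70XX → F_EXX = 70 ksi.
t_e = 0.707 × 0.4375 = 0.3093 in; A_we = 0.3093 × 16 = 4.949 in².
Directional factor: 1.0 + 0.5 sin^1.5(90°) = 1.5.
F_nw = 0.6 × 70 × 1.5 = 63 ksi.
φR_n = 0.75 × 63 × 4.949 = 233.8 kips.

φR_n ≈ 234 kips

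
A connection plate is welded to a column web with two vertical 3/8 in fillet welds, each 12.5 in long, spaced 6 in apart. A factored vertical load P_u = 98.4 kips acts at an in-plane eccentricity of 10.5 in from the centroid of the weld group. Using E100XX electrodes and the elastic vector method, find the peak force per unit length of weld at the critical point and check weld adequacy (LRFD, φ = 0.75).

f_max ≈ 15.1 kip/in; NOT adequate

E100XX → F_EXX = 100 ksi.
Total weld length L_w = 25 in. Treat welds as unit-width lines.
Polar moment about centroid: J = 2[d³/12 + d(b/2)²] = 2[12.5³/12 + 12.5×3²] = 550.5 in³.
Direct shear f_v = P/L_w = 98.4 / 25 = 3.936 kip/in (vertical).
Torsion M = P·e = 98.4 × 10.5 = 1033.2 kip·in.
Critical point at (x, y) = (3, 6.25) from centroid. f_tx = M·y/J = 11.73 kip/in; f_ty = M·x/J = 5.63 kip/in.
Resultant f_max = √[f_tx² + (f_v + f_ty)²] = √[11.73² + (3.936 + 5.63)²] = 15.14 kip/in.
Capacity per unit length: φr_n = 0.75 × 0.6 × 100 × (0.707 × 0.375) = 11.93 kip/in.
15.14 > 11.93 → NOT adequate.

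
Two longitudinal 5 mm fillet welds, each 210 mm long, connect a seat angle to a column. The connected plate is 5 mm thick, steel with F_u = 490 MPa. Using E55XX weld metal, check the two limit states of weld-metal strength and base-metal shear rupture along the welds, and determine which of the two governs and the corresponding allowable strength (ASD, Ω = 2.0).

R_n/Ω ≈ 245 kN (weld metal governs)

E55XX → F_EXX = 550 MPa.
t_e = 0.707 × 5 = 3.535 mm; L = 420 mm.
Weld metal: R_n/Ω = (1/2.0) × 0.6 × 550 × 3.535 × 420 × 10⁻³ = 245 kN.
Base metal (shear rupture): R_n/Ω = (1/2.0) × 0.6 × 490 × 5 × 420 × 10⁻³ = 308.7 kN.
Governing: weld metal.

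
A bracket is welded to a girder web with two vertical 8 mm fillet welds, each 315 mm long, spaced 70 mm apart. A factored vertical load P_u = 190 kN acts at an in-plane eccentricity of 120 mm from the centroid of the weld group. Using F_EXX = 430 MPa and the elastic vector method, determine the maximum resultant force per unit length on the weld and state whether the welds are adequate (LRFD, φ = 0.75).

f_max ≈ 741 N/mm; adequate

Total weld length L_w = 630 mm. Treat welds as unit-width lines.
Polar moment about centroid: J = 2[d³/12 + d(b/2)²] = 2[315³/12 + 315×35²] = 5981000 mm³.
Direct shear f_v = P/L_w = 190×10³ / 630 = 301.6 N/mm (vertical).
Torsion M = P·e = 190×10³ × 120 = 22800000 N·mm.
Critical point at (x, y) = (35, 157.5) from centroid. f_tx = M·y/J = 600.4 N/mm; f_ty = M·x/J = 133.4 N/mm.
Resultant f_max = √[f_tx² + (f_v + f_ty)²] = √[600.4² + (301.6 + 133.4)²] = 741.4 N/mm.
Capacity per unit length: φr_n = 0.75 × 0.6 × 430 × (0.707 × 8) = 1094 N/mm.
741.4 ≤ 1094 → adequate.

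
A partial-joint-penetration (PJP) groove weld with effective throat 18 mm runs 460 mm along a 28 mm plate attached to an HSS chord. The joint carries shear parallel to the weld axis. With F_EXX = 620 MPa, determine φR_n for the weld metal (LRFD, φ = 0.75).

φR_n ≈ 2310 kN

Effective throat (given) t_e = 18 mm.
A_we = 18 × 460 = 8280 mm².
F_nw = 0.6 F_EXX = 372 MPa.
φR_n = 0.75 × 372 × 8280 × 10⁻³ = 2310 kN.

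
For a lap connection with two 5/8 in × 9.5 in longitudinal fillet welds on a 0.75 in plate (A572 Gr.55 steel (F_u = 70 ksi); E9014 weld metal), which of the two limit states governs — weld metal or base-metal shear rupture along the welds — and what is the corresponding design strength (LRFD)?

φR_n ≈ 340 kip (weld metal governs)

E90XX → F_EXX = 90 ksi.
t_e = 0.707 × 0.625 = 0.4419 in; L = 19 in.
Weld metal: φR_n = 0.75 × 0.6 × 90 × 0.4419 × 19 = 340 kip.
Base metal (shear rupture): φR_n = 0.75 × 0.6 × 70 × 0.75 × 19 = 448.9 kip.
Governing: weld metal.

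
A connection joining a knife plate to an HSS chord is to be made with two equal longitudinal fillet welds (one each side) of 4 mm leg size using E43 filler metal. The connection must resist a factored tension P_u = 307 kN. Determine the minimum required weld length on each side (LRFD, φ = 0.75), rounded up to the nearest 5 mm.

E43XX → F_EXX = 430 MPa.
Throat t_e = 0.707 × 4 = 2.828 mm.
φr_n = 0.75 × 0.6 × 430 × 2.828 × 10⁻³ = 0.5472 kN/mm.
L_req = P_u / φr_n = 307 / 0.5472 = 561 mm total.
Per side: 561 / 2 = 280.5 mm.
Round up → use L = 285 mm on each side.

L = 285 mm on each side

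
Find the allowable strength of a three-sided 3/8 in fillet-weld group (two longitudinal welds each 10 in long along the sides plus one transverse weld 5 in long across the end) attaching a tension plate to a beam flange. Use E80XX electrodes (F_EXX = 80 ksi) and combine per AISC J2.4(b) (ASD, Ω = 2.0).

R_n/Ω ≈ 159 kip

t_e = 0.707 × 0.375 = 0.2651 in.
R_nwl = 0.6 × 80 × 0.2651 × 20 = 254.5 kip (longitudinal, 2 welds).
R_nwt = 0.6 × 80 × 0.2651 × 5 = 63.63 kip (transverse, base value).
(i) R_nwl + R_nwt = 318.1 kip; (ii) 0.85 R_nwl + 1.5 R_nwt = 311.8 kip.
R_n = max = 318.1 kip [governs: (i)]; R_n/Ω = 159.1 kip.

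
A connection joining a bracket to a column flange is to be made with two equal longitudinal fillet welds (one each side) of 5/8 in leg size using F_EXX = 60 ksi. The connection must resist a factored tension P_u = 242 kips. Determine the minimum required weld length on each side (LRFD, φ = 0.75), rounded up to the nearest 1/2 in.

L = 10.5 in on each side

Throat t_e = 0.707 × 0.625 = 0.4419 in.
φr_n = 0.75 × 0.6 × 60 × 0.4419 = 11.93 kips/in.
L_req = P_u / φr_n = 242 / 11.93 = 20.28 in total.
Per side: 20.28 / 2 = 10.14 in.
Round up → use L = 10.5 in on each side.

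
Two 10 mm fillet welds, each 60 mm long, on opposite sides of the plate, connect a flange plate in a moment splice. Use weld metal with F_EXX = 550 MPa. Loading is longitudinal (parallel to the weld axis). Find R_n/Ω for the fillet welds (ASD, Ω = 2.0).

R_n/Ω ≈ 140 kN

Effective throat t_e = 0.707 × 10 = 7.07 mm.
Total length L = 120 mm; A_we = 7.07 × 120 = 848.4 mm².
F_nw = 0.6 F_EXX = 0.6 × 550 = 330 MPa.
R_n = 330 × 848.4 × 10⁻³ = 280 kN; R_n/Ω = 280/2.0 = 140 kN.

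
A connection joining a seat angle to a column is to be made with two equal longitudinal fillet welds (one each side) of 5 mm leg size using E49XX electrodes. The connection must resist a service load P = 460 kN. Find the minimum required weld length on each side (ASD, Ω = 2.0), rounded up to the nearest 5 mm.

L = 445 mm on each side

E49XX → F_EXX = 490 MPa.
Throat t_e = 0.707 × 5 = 3.535 mm.
r_n/Ω = (0.6 × 490 × 3.535) / 2.0 = 519.6 N/mm = 0.5196 kN/mm.
L_req = P / (r_n/Ω) = 460 / 0.5196 = 885.2 mm total.
Per side: 885.2 / 2 = 442.6 mm.
Round up → use L = 445 mm on each side.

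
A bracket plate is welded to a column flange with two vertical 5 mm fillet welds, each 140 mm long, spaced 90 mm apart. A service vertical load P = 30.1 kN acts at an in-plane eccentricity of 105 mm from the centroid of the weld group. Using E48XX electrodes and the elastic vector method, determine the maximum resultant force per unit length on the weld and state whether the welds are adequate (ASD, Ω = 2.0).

E48XX → F_EXX = 480 MPa.
Total weld length L_w = 280 mm. Treat welds as unit-width lines.
Polar moment about centroid: J = 2[d³/12 + d(b/2)²] = 2[140³/12 + 140×45²] = 1024000 mm³.
Direct shear f_v = P/L_w = 30.1×10³ / 280 = 107.5 N/mm (vertical).
Torsion M = P·e = 30.1×10³ × 105 = 3160500 N·mm.
Critical point at (x, y) = (45, 70) from centroid. f_tx = M·y/J = 216 N/mm; f_ty = M·x/J = 138.8 N/mm.
Resultant f_max = √[f_tx² + (f_v + f_ty)²] = √[216² + (107.5 + 138.8)²] = 327.6 N/mm.
Capacity per unit length: r_n/Ω = (1/2.0) × 0.6 × 480 × (0.707 × 5) = 509 N/mm.
327.6 ≤ 509 → adequate.

f_max ≈ 328 N/mm; adequate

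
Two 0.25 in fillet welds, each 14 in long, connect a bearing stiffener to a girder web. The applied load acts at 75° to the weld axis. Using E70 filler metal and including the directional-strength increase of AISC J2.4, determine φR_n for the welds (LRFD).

E70XX → F_EXX = 70 ksi.
t_e = 0.707 × 0.25 = 0.1767 in; A_we = 0.1767 × 28 = 4.949 in².
Directional factor: 1.0 + 0.5 sin^1.5(75°) = 1.475.
F_nw = 0.6 × 70 × 1.475 = 61.94 ksi.
φR_n = 0.75 × 61.94 × 4.949 = 229.9 kips.

φR_n ≈ 230 kips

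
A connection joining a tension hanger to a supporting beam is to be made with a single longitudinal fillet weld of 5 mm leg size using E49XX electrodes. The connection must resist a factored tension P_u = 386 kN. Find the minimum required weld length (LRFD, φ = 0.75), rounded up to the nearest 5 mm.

E49XX → F_EXX = 490 MPa.
Throat t_e = 0.707 × 5 = 3.535 mm.
φr_n = 0.75 × 0.6 × 490 × 3.535 × 10⁻³ = 0.7795 kN/mm.
L_req = P_u / φr_n = 386 / 0.7795 = 495.2 mm total.
Round up → use L = 500 mm.

L = 500 mm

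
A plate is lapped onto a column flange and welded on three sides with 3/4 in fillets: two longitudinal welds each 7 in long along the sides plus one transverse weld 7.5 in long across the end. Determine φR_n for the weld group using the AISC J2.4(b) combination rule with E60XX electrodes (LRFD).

φR_n ≈ 331 kip

E60XX → F_EXX = 60 ksi.
t_e = 0.707 × 0.75 = 0.5302 in.
R_nwl = 0.6 × 60 × 0.5302 × 14 = 267.2 kip (longitudinal, 2 welds).
R_nwt = 0.6 × 60 × 0.5302 × 7.5 = 143.2 kip (transverse, base value).
(i) R_nwl + R_nwt = 410.4 kip; (ii) 0.85 R_nwl + 1.5 R_nwt = 441.9 kip.
R_n = max = 441.9 kip [governs: (ii)]; φR_n = 331.4 kip.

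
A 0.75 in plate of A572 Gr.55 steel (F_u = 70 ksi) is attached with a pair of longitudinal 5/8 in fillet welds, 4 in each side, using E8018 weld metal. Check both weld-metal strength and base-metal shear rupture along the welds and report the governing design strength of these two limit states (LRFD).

E80XX → F_EXX = 80 ksi.
t_e = 0.707 × 0.625 = 0.4419 in; L = 8 in.
Weld metal: φR_n = 0.75 × 0.6 × 80 × 0.4419 × 8 = 127.3 kip.
Base metal (shear rupture): φR_n = 0.75 × 0.6 × 70 × 0.75 × 8 = 189 kip.
Governing: weld metal.

φR_n ≈ 127 kip (weld metal governs)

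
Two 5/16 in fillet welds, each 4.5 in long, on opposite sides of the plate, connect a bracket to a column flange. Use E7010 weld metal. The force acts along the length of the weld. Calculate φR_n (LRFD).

E70XX → F_EXX = 70 ksi.
Effective throat t_e = 0.707 × 0.3125 = 0.2209 in.
Total length L = 9 in; A_we = 0.2209 × 9 = 1.988 in².
F_nw = 0.6 F_EXX = 0.6 × 70 = 42 ksi.
φR_n = 0.75 × 42 × 1.988 = 62.64 kips.

φR_n ≈ 62.6 kips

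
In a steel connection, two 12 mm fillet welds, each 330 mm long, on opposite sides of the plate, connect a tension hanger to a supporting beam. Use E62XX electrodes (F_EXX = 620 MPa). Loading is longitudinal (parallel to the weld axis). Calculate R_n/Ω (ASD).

Effective throat t_e = 0.707 × 12 = 8.484 mm.
Total length L = 660 mm; A_we = 8.484 × 660 = 5599 mm².
F_nw = 0.6 F_EXX = 0.6 × 620 = 372 MPa.
R_n = 372 × 5599 × 10⁻³ = 2083 kN; R_n/Ω = 2083/2.0 = 1041 kN.

R_n/Ω ≈ 1040 kN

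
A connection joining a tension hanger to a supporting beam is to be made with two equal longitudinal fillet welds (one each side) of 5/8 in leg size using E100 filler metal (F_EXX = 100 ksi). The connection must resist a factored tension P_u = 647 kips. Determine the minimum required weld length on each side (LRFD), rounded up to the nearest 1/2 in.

L = 16.5 in on each side

Throat t_e = 0.707 × 0.625 = 0.4419 in.
φr_n = 0.75 × 0.6 × 100 × 0.4419 = 19.88 kips/in.
L_req = P_u / φr_n = 647 / 19.88 = 32.54 in total.
Per side: 32.54 / 2 = 16.27 in.
Round up → use L = 16.5 in on each side.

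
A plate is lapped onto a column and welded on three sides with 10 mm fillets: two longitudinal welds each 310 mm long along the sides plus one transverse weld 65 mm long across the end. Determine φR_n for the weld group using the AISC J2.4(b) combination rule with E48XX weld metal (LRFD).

E48XX → F_EXX = 480 MPa.
t_e = 0.707 × 10 = 7.07 mm.
R_nwl = 0.6 × 480 × 7.07 × 620 × 10⁻³ = 1262 kN (longitudinal, 2 welds).
R_nwt = 0.6 × 480 × 7.07 × 65 × 10⁻³ = 132.4 kN (transverse, base value).
(i) R_nwl + R_nwt = 1395 kN; (ii) 0.85 R_nwl + 1.5 R_nwt = 1272 kN.
R_n = max = 1395 kN [governs: (i)]; φR_n = 1046 kN.

φR_n ≈ 1050 kN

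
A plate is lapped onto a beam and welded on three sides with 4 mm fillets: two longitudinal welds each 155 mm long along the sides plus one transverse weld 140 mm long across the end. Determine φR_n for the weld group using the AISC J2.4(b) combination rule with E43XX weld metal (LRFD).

E43XX → F_EXX = 430 MPa.
t_e = 0.707 × 4 = 2.828 mm.
R_nwl = 0.6 × 430 × 2.828 × 310 × 10⁻³ = 226.2 kN (longitudinal, 2 welds).
R_nwt = 0.6 × 430 × 2.828 × 140 × 10⁻³ = 102.1 kN (transverse, base value).
(i) R_nwl + R_nwt = 328.3 kN; (ii) 0.85 R_nwl + 1.5 R_nwt = 345.5 kN.
R_n = max = 345.5 kN [governs: (ii)]; φR_n = 259.1 kN.

φR_n ≈ 259 kN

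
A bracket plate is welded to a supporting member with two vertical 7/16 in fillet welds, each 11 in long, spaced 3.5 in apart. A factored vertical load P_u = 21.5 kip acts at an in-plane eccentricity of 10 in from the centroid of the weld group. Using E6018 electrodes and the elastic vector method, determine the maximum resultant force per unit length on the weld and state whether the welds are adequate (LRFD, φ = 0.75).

f_max ≈ 4.68 kip/in; adequate

E60XX → F_EXX = 60 ksi.
Total weld length L_w = 22 in. Treat welds as unit-width lines.
Polar moment about centroid: J = 2[d³/12 + d(b/2)²] = 2[11³/12 + 11×1.75²] = 289.2 in³.
Direct shear f_v = P/L_w = 21.5 / 22 = 0.9773 kip/in (vertical).
Torsion M = P·e = 21.5 × 10 = 215 kip·in.
Critical point at (x, y) = (1.75, 5.5) from centroid. f_tx = M·y/J = 4.089 kip/in; f_ty = M·x/J = 1.301 kip/in.
Resultant f_max = √[f_tx² + (f_v + f_ty)²] = √[4.089² + (0.9773 + 1.301)²] = 4.681 kip/in.
Capacity per unit length: φr_n = 0.75 × 0.6 × 60 × (0.707 × 0.4375) = 8.351 kip/in.
4.681 ≤ 8.351 → adequate.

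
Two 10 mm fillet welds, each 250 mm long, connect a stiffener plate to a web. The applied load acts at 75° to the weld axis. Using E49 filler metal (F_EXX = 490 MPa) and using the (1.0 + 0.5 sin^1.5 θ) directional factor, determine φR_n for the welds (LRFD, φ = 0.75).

φR_n ≈ 1150 kN

t_e = 0.707 × 10 = 7.07 mm; A_we = 7.07 × 500 = 3535 mm².
Directional factor: 1.0 + 0.5 sin^1.5(75°) = 1.475.
F_nw = 0.6 × 490 × 1.475 = 433.6 MPa.
φR_n = 0.75 × 433.6 × 3535 × 10⁻³ = 1149 kN.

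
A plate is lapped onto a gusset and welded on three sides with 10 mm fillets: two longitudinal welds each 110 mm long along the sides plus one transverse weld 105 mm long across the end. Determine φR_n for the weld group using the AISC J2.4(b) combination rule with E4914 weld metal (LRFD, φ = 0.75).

E49XX → F_EXX = 490 MPa.
t_e = 0.707 × 10 = 7.07 mm.
R_nwl = 0.6 × 490 × 7.07 × 220 × 10⁻³ = 457.3 kN (longitudinal, 2 welds).
R_nwt = 0.6 × 490 × 7.07 × 105 × 10⁻³ = 218.3 kN (transverse, base value).
(i) R_nwl + R_nwt = 675.5 kN; (ii) 0.85 R_nwl + 1.5 R_nwt = 716.1 kN.
R_n = max = 716.1 kN [governs: (ii)]; φR_n = 537.1 kN.

φR_n ≈ 537 kN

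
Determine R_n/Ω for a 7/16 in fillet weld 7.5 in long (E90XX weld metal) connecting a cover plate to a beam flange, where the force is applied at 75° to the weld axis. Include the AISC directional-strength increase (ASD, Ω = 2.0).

R_n/Ω ≈ 92.4 kips

E90XX → F_EXX = 90 ksi.
t_e = 0.707 × 0.4375 = 0.3093 in; A_we = 0.3093 × 7.5 = 2.32 in².
Directional factor: 1.0 + 0.5 sin^1.5(75°) = 1.475.
F_nw = 0.6 × 90 × 1.475 = 79.63 ksi.
R_n/Ω = (79.63 × 2.32) / 2.0 = 92.37 kips.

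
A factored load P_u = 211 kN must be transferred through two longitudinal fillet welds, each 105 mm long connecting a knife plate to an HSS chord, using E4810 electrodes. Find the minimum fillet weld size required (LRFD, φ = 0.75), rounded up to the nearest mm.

w = 7 mm

E48XX → F_EXX = 480 MPa.
Total weld length L = 210 mm.
Required throat t_e = P_u / (φ × 0.6 F_EXX × L) = 211 / (0.75 × 0.6 × 480 × 210 × 10⁻³) = 4.652 mm.
Required leg w = t_e / 0.707 = 6.579 mm → use 7 mm.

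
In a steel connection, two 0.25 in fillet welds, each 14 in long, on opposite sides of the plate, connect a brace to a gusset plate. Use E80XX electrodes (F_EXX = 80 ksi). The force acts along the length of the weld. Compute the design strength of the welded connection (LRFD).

φR_n ≈ 178 kips

Effective throat t_e = 0.707 × 0.25 = 0.1767 in.
Total length L = 28 in; A_we = 0.1767 × 28 = 4.949 in².
F_nw = 0.6 F_EXX = 0.6 × 80 = 48 ksi.
φR_n = 0.75 × 48 × 4.949 = 178.2 kips.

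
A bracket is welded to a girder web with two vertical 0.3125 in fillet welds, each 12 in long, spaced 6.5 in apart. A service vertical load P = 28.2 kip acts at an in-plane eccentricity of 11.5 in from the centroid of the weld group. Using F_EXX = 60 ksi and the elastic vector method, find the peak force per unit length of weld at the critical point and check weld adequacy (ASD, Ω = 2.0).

Total weld length L_w = 24 in. Treat welds as unit-width lines.
Polar moment about centroid: J = 2[d³/12 + d(b/2)²] = 2[12³/12 + 12×3.25²] = 541.5 in³.
Direct shear f_v = P/L_w = 28.2 / 24 = 1.175 kip/in (vertical).
Torsion M = P·e = 28.2 × 11.5 = 324.3 kip·in.
Critical point at (x, y) = (3.25, 6) from centroid. f_tx = M·y/J = 3.593 kip/in; f_ty = M·x/J = 1.946 kip/in.
Resultant f_max = √[f_tx² + (f_v + f_ty)²] = √[3.593² + (1.175 + 1.946)²] = 4.76 kip/in.
Capacity per unit length: r_n/Ω = (1/2.0) × 0.6 × 60 × (0.707 × 0.3125) = 3.977 kip/in.
4.76 > 3.977 → NOT adequate.

f_max ≈ 4.76 kip/in; NOT adequate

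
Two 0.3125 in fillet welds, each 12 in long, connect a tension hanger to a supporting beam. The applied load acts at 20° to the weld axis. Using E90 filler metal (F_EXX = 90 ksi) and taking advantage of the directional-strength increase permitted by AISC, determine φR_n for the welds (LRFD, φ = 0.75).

φR_n ≈ 236 kips

t_e = 0.707 × 0.3125 = 0.2209 in; A_we = 0.2209 × 24 = 5.302 in².
Directional factor: 1.0 + 0.5 sin^1.5(20°) = 1.1.
F_nw = 0.6 × 90 × 1.1 = 59.4 ksi.
φR_n = 0.75 × 59.4 × 5.302 = 236.2 kips.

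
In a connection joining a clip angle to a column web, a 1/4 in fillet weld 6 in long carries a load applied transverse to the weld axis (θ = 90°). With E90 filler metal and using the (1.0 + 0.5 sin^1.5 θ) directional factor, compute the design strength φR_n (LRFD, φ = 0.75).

φR_n ≈ 64.4 kip

E90XX → F_EXX = 90 ksi.
t_e = 0.707 × 0.25 = 0.1767 in; A_we = 0.1767 × 6 = 1.06 in².
Directional factor: 1.0 + 0.5 sin^1.5(90°) = 1.5.
F_nw = 0.6 × 90 × 1.5 = 81 ksi.
φR_n = 0.75 × 81 × 1.06 = 64.43 kip.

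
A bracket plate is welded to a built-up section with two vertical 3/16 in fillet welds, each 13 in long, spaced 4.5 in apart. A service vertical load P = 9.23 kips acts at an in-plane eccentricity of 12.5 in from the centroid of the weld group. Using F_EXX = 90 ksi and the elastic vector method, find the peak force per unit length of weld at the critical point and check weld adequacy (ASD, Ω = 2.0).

f_max ≈ 1.74 kip/in; adequate

Total weld length L_w = 26 in. Treat welds as unit-width lines.
Polar moment about centroid: J = 2[d³/12 + d(b/2)²] = 2[13³/12 + 13×2.25²] = 497.8 in³.
Direct shear f_v = P/L_w = 9.23 / 26 = 0.355 kip/in (vertical).
Torsion M = P·e = 9.23 × 12.5 = 115.38 kip·in.
Critical point at (x, y) = (2.25, 6.5) from centroid. f_tx = M·y/J = 1.507 kip/in; f_ty = M·x/J = 0.5215 kip/in.
Resultant f_max = √[f_tx² + (f_v + f_ty)²] = √[1.507² + (0.355 + 0.5215)²] = 1.743 kip/in.
Capacity per unit length: r_n/Ω = (1/2.0) × 0.6 × 90 × (0.707 × 0.1875) = 3.579 kip/in.
1.743 ≤ 3.579 → adequate.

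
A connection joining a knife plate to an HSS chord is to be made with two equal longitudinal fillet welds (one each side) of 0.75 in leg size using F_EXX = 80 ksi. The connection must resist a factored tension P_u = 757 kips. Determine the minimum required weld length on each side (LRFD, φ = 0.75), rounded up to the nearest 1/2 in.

Throat t_e = 0.707 × 0.75 = 0.5302 in.
φr_n = 0.75 × 0.6 × 80 × 0.5302 = 19.09 kips/in.
L_req = P_u / φr_n = 757 / 19.09 = 39.66 in total.
Per side: 39.66 / 2 = 19.83 in.
Round up → use L = 20 in on each side.

L = 20 in on each side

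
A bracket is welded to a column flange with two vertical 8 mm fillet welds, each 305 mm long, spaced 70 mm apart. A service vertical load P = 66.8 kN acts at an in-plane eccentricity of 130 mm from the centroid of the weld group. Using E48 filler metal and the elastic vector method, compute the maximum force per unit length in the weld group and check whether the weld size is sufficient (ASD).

f_max ≈ 293 N/mm; adequate

E48XX → F_EXX = 480 MPa.
Total weld length L_w = 610 mm. Treat welds as unit-width lines.
Polar moment about centroid: J = 2[d³/12 + d(b/2)²] = 2[305³/12 + 305×35²] = 5476000 mm³.
Direct shear f_v = P/L_w = 66.8×10³ / 610 = 109.5 N/mm (vertical).
Torsion M = P·e = 66.8×10³ × 130 = 8684000 N·mm.
Critical point at (x, y) = (35, 152.5) from centroid. f_tx = M·y/J = 241.8 N/mm; f_ty = M·x/J = 55.5 N/mm.
Resultant f_max = √[f_tx² + (f_v + f_ty)²] = √[241.8² + (109.5 + 55.5)²] = 292.8 N/mm.
Capacity per unit length: r_n/Ω = (1/2.0) × 0.6 × 480 × (0.707 × 8) = 814.5 N/mm.
292.8 ≤ 814.5 → adequate.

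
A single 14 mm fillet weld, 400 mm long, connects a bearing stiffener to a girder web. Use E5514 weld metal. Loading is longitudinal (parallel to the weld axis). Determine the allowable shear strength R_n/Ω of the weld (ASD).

E55XX → F_EXX = 550 MPa.
Effective throat t_e = 0.707 × 14 = 9.898 mm.
Total length L = 400 mm; A_we = 9.898 × 400 = 3959 mm².
F_nw = 0.6 F_EXX = 0.6 × 550 = 330 MPa.
R_n = 330 × 3959 × 10⁻³ = 1307 kN; R_n/Ω = 1307/2.0 = 653.3 kN.

R_n/Ω ≈ 653 kN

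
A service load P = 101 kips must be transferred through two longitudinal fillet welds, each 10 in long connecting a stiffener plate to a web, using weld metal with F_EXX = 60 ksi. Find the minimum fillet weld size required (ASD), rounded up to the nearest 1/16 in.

Total weld length L = 20 in.
Required throat t_e = P × Ω / (0.6 F_EXX × L) = 101 × 2.0 / (0.6 × 60 × 20) = 0.2806 in.
Required leg w = t_e / 0.707 = 0.3968 in → use 7/16 in.

w = 7/16 in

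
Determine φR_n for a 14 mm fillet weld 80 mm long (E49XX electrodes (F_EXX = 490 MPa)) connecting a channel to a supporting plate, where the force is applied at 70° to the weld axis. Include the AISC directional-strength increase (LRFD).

φR_n ≈ 254 kN

t_e = 0.707 × 14 = 9.898 mm; A_we = 9.898 × 80 = 791.8 mm².
Directional factor: 1.0 + 0.5 sin^1.5(70°) = 1.455.
F_nw = 0.6 × 490 × 1.455 = 427.9 MPa.
φR_n = 0.75 × 427.9 × 791.8 × 10⁻³ = 254.1 kN.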